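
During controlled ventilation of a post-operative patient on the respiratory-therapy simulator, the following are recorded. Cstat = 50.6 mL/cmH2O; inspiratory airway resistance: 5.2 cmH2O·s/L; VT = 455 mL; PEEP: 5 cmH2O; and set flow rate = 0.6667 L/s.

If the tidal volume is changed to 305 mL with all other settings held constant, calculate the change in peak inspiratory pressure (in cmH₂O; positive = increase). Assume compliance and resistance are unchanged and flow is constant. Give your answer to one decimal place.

-3.0

PIP = Vt/C + R·V̇ + PEEP (constant-flow equation of motion).
Only the elastic term changes: ΔPIP = ΔVt / C = (305 − 455) / 50.6 = -2.964 cmH2O.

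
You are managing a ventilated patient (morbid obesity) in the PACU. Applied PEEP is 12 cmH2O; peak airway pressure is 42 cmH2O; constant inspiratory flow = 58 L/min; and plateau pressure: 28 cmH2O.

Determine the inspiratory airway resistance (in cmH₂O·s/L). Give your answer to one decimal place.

Flow: 58 L/min ÷ 60 = 0.9667 L/s.
Raw = (PIP − Pplat) / flow = (42 − 28) / 0.9667 = 14.0 / 0.9667 = 14.482 cmH2O·s/L.

14.5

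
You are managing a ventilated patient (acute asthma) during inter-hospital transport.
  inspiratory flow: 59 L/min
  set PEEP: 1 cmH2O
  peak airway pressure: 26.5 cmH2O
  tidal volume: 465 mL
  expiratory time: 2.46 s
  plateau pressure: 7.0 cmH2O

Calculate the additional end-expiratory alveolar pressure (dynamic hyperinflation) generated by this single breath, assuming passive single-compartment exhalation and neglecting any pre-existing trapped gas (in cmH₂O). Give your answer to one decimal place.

1.2

Flow: 59 L/min ÷ 60 = 0.9833 L/s.
R = (PIP − Pplat)/V̇ = (26.5 − 7.0) / 0.9833 = 19.5/0.9833 = 19.831 cmH2O·s/L.
C = Vt/(Pplat − PEEP) = 465.0 / (7.0 − 1) = 465.0/6.0 = 77.5 mL/cmH2O.
τ = R × C = 19.831 × 0.0775 L/cmH2O = 1.537 s.
Fraction remaining = e^(−Te/τ) = e^(−2.46/1.537) = 0.2018; trapped volume = 465.0 × 0.2018 = 93.837 mL.
Additional alveolar pressure from trapping ≈ V_trapped / C = 93.837 / 77.5 = 1.211 cmH2O.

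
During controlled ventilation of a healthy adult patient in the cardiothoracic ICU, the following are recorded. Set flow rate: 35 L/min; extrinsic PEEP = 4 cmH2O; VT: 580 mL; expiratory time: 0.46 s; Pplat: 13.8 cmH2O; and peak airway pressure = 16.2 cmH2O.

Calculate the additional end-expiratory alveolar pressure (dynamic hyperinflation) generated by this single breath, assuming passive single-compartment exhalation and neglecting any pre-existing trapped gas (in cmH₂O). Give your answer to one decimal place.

Flow: 35 L/min ÷ 60 = 0.5833 L/s.
R = (PIP − Pplat)/V̇ = (16.2 − 13.8) / 0.5833 = 2.4/0.5833 = 4.115 cmH2O·s/L.
C = Vt/(Pplat − PEEP) = 580.0 / (13.8 − 4) = 580.0/9.8 = 59.184 mL/cmH2O.
τ = R × C = 4.115 × 0.05918 L/cmH2O = 0.2435 s.
Fraction remaining = e^(−Te/τ) = e^(−0.46/0.2435) = 0.1512; trapped volume = 580.0 × 0.1512 = 87.696 mL.
Additional alveolar pressure from trapping ≈ V_trapped / C = 87.696 / 59.184 = 1.482 cmH2O.

1.5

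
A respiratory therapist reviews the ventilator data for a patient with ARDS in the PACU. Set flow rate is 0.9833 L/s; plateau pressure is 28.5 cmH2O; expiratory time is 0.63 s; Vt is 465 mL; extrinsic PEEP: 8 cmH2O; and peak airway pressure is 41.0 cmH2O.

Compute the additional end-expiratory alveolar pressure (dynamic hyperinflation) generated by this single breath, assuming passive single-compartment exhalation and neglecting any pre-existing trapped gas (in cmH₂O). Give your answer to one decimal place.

R = (PIP − Pplat)/V̇ = (41.0 − 28.5) / 0.9833 = 12.5/0.9833 = 12.712 cmH2O·s/L.
C = Vt/(Pplat − PEEP) = 465.0 / (28.5 − 8) = 465.0/20.5 = 22.683 mL/cmH2O.
τ = R × C = 12.712 × 0.02268 L/cmH2O = 0.2883 s.
Fraction remaining = e^(−Te/τ) = e^(−0.63/0.2883) = 0.1125; trapped volume = 465.0 × 0.1125 = 52.313 mL.
Additional alveolar pressure from trapping ≈ V_trapped / C = 52.313 / 22.683 = 2.306 cmH2O.

2.3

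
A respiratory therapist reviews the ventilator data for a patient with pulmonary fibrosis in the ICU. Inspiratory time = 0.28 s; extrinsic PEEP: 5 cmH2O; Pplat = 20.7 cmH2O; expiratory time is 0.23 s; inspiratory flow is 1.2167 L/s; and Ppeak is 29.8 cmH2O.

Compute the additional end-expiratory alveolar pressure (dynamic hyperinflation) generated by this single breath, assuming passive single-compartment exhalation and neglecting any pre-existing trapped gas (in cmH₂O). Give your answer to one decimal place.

3.8

Vt = flow × Ti = 1.2167 L/s × 0.28 s × 1000 mL/L = 340.68 mL.
R = (PIP − Pplat)/V̇ = (29.8 − 20.7) / 1.2167 = 9.1/1.2167 = 7.479 cmH2O·s/L.
C = Vt/(Pplat − PEEP) = 340.68 / (20.7 − 5) = 340.68/15.7 = 21.699 mL/cmH2O.
τ = R × C = 7.479 × 0.0217 L/cmH2O = 0.1623 s.
Fraction remaining = e^(−Te/τ) = e^(−0.23/0.1623) = 0.2424; trapped volume = 340.68 × 0.2424 = 82.581 mL.
Additional alveolar pressure from trapping ≈ V_trapped / C = 82.581 / 21.699 = 3.806 cmH2O.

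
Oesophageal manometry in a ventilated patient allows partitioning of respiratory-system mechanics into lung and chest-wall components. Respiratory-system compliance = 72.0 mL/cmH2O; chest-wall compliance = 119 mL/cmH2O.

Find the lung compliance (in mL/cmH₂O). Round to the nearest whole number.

1/CL = 1/Crs − 1/Ccw.
1/CL = 1/72.0 − 1/119 = 0.005486.
CL = 182.28 mL/cmH2O.

182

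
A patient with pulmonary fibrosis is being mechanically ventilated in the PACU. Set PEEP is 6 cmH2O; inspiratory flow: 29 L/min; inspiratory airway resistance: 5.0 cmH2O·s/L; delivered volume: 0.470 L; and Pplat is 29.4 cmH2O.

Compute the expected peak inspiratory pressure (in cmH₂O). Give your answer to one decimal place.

Flow: 29 L/min ÷ 60 = 0.4833 L/s.
PIP = Pplat + Raw × flow = 29.4 + 5.0 × 0.4833 = 29.4 + 2.417 = 31.817 cmH2O.

31.8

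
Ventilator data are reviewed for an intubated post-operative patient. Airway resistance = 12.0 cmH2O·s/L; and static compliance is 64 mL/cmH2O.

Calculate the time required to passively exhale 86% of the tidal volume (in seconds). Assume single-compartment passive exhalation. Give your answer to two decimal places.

τ = R × C = 12.0 × 64 mL/cmH2O = 12.0 × 0.064 L/cmH2O = 0.768 s.
Exhaled fraction f = 1 − e^(−t/τ) → t = −τ·ln(1 − f) = −0.768·ln(0.14) = 1.51 s.

1.51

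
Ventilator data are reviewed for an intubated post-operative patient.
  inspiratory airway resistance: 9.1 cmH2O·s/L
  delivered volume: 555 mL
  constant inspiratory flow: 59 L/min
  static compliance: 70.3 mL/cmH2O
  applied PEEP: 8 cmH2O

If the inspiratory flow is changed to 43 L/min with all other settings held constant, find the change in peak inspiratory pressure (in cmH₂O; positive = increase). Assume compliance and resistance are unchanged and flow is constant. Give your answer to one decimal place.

Flow: 59 L/min ÷ 60 = 0.9833 L/s.
New flow: 43 L/min ÷ 60 = 0.7167 L/s.
PIP = Vt/C + R·V̇ + PEEP (constant-flow equation of motion).
Only the resistive term changes: ΔPIP = R × ΔV̇ = 9.1 × (0.7167 − 0.9833) = 9.1 × -0.2666 = -2.426 cmH2O.

-2.4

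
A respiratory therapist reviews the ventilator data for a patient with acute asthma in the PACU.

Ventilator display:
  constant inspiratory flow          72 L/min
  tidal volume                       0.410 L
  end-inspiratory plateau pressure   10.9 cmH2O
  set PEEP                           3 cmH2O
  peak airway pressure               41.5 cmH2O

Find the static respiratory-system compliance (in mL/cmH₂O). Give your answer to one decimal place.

Cstat = Vt / (Pplat − PEEP) = 410 / (10.9 − 3) = 410 / 7.9 = 51.899 mL/cmH2O.

51.9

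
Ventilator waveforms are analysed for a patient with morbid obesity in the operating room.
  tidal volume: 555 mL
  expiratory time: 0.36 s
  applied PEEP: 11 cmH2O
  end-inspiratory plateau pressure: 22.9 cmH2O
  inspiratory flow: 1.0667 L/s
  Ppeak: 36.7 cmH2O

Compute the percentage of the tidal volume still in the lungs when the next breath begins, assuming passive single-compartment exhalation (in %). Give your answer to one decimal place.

55.1

R = (PIP − Pplat)/V̇ = (36.7 − 22.9) / 1.0667 = 13.8/1.0667 = 12.937 cmH2O·s/L.
C = Vt/(Pplat − PEEP) = 555.0 / (22.9 − 11) = 555.0/11.9 = 46.639 mL/cmH2O.
τ = R × C = 12.937 × 0.04664 L/cmH2O = 0.6034 s.
Fraction remaining at end-expiration = e^(−Te/τ) = e^(−0.36/0.6034) = 0.5507 → 55.07%.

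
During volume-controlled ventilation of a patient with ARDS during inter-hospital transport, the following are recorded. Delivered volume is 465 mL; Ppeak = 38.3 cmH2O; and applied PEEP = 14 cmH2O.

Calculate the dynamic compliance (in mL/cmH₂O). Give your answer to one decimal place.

19.1

Dynamic compliance = Vt / (PIP − PEEP) = 465 / (38.3 − 14) = 465 / 24.3 = 19.136 mL/cmH2O.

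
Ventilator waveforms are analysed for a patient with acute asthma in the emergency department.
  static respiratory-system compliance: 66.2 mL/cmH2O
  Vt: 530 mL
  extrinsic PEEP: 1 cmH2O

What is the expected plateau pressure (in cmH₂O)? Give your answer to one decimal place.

Pplat = PEEP + Vt / Cstat = 1 + 530 / 66.2 = 1 + 8.006 = 9.006 cmH2O.

9.0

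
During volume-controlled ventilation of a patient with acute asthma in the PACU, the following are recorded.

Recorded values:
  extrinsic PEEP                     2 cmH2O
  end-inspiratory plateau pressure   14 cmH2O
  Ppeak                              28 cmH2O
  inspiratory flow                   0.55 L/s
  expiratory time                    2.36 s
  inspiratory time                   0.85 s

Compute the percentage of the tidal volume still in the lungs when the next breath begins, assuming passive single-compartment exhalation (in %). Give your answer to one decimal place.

Vt = flow × Ti = 0.55 L/s × 0.85 s × 1000 mL/L = 467.5 mL.
R = (PIP − Pplat)/V̇ = (28 − 14) / 0.55 = 14.0/0.55 = 25.455 cmH2O·s/L.
C = Vt/(Pplat − PEEP) = 467.5 / (14 − 2) = 467.5/12.0 = 38.958 mL/cmH2O.
τ = R × C = 25.455 × 0.03896 L/cmH2O = 0.9917 s.
Fraction remaining at end-expiration = e^(−Te/τ) = e^(−2.36/0.9917) = 0.09257 → 9.257%.

9.3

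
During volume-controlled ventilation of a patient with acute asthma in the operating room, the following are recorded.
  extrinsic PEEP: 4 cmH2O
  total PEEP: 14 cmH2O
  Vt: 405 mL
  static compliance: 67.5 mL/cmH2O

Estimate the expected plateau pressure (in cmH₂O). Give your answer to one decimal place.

20.0

End-expiratory occlusion gives total PEEP = 14 cmH2O (intrinsic PEEP = 14 − 4 = 10). Use total PEEP for the elastic gradient.
Pplat = PEEPtotal + Vt / Cstat = 14 + 405 / 67.5 = 14 + 6.0 = 20.0 cmH2O.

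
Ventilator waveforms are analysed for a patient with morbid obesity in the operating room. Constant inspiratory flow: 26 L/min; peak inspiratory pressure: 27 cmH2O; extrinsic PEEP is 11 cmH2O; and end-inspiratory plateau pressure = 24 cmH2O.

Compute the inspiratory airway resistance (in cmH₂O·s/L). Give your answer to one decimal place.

6.9

Flow: 26 L/min ÷ 60 = 0.4333 L/s.
Raw = (PIP − Pplat) / flow = (27 − 24) / 0.4333 = 3.0 / 0.4333 = 6.924 cmH2O·s/L.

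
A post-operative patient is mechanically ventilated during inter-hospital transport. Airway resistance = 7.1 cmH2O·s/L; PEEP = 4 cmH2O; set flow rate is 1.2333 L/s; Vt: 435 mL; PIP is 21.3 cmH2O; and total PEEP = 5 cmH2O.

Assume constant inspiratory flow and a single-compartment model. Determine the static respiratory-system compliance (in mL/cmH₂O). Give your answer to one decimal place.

Total PEEP = 5 cmH2O (set 4 + intrinsic 1); this is the baseline alveolar pressure.
Equation of motion (constant flow): PIP = Vt/C + R·V̇ + PEEP.
Vt/C = PIP − R·V̇ − PEEP = 21.3 − 7.1×1.2333 − 5 = 21.3 − 8.756 − 5 = 7.544 cmH2O.
C = Vt / 7.544 = 435 / 7.544 = 57.662 mL/cmH2O.

57.7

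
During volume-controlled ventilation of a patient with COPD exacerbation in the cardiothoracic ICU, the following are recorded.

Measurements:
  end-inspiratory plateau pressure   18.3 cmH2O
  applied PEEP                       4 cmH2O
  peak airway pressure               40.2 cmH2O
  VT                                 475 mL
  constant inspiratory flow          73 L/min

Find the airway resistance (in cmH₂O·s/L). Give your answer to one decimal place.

18.0

Flow: 73 L/min ÷ 60 = 1.2167 L/s.
Raw = (PIP − Pplat) / flow = (40.2 − 18.3) / 1.2167 = 21.9 / 1.2167 = 18.0 cmH2O·s/L.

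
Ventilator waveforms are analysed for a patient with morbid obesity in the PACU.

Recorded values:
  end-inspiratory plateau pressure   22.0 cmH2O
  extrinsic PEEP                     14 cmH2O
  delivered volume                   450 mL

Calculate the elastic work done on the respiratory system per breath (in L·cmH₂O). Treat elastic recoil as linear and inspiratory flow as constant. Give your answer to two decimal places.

Elastic work ≈ ½ × (Pplat − PEEP) × Vt = 0.5 × (22.0 − 14) × 0.450 L = 0.5 × 8.0 × 0.450 = 1.8 L·cmH2O.

1.80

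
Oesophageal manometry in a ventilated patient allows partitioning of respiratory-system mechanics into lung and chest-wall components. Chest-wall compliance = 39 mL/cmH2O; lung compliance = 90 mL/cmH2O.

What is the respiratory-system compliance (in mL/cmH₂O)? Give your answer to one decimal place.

Lung and chest wall are elastances in series: 1/Crs = 1/CL + 1/Ccw.
1/Crs = 1/90 + 1/39 = 0.03675.
Crs = 27.211 mL/cmH2O.

27.2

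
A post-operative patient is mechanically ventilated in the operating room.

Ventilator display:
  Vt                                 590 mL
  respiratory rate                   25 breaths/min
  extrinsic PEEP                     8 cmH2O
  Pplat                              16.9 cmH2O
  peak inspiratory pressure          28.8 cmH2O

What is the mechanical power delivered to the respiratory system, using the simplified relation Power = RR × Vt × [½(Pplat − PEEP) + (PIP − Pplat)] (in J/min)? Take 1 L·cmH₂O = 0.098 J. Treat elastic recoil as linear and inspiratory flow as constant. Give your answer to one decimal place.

23.6

Per-breath work = Vt × [½(Pplat−PEEP) + (PIP−Pplat)] = 0.590 × [0.5×8.9 + 11.9] = 0.590 × 16.35 = 9.647 L·cmH2O.
Power = 25 × 9.647 = 241.18 L·cmH2O/min.
× 0.098 J/(L·cmH2O) → 23.636 J/min.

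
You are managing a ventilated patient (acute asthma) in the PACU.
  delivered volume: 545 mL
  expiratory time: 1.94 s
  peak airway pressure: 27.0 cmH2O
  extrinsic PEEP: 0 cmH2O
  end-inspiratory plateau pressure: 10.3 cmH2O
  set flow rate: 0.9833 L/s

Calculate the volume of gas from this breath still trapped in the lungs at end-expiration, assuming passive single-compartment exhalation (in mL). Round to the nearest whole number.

R = (PIP − Pplat)/V̇ = (27.0 − 10.3) / 0.9833 = 16.7/0.9833 = 16.984 cmH2O·s/L.
C = Vt/(Pplat − PEEP) = 545.0 / (10.3 − 0) = 545.0/10.3 = 52.913 mL/cmH2O.
τ = R × C = 16.984 × 0.05291 L/cmH2O = 0.8986 s.
Fraction remaining = e^(−Te/τ) = e^(−1.94/0.8986) = 0.1155.
Trapped volume = 545.0 × 0.1155 = 62.948 mL.

63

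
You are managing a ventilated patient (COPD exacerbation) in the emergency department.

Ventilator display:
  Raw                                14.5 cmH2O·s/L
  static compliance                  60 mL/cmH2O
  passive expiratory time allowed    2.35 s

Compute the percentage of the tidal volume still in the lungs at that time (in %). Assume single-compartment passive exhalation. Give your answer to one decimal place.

6.7

τ = R × C = 14.5 × 60 mL/cmH2O = 14.5 × 0.060 L/cmH2O = 0.87 s.
Passive exhalation: V(t)/V₀ = e^(−t/τ) = e^(−2.35/0.87) = 0.06713.
Fraction remaining = 0.06713 → 6.713%.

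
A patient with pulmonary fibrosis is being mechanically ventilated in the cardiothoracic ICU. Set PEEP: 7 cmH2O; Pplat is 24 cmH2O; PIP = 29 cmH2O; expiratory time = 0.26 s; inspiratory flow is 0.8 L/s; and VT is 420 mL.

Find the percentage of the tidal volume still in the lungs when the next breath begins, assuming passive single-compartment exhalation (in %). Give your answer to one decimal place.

18.6

R = (PIP − Pplat)/V̇ = (29 − 24) / 0.8 = 5.0/0.8 = 6.25 cmH2O·s/L.
C = Vt/(Pplat − PEEP) = 420.0 / (24 − 7) = 420.0/17.0 = 24.706 mL/cmH2O.
τ = R × C = 6.25 × 0.02471 L/cmH2O = 0.1544 s.
Fraction remaining at end-expiration = e^(−Te/τ) = e^(−0.26/0.1544) = 0.1856 → 18.56%.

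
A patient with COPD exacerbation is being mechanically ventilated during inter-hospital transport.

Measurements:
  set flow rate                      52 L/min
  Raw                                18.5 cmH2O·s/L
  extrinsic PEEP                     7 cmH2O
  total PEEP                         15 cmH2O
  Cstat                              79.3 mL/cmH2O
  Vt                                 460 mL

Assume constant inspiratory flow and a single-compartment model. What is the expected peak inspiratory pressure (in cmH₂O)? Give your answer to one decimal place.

Flow: 52 L/min ÷ 60 = 0.8667 L/s.
Total PEEP = 15 cmH2O (set 7 + intrinsic 8); this is the baseline alveolar pressure.
Equation of motion (constant flow): PIP = Vt/C + R·V̇ + PEEP.
PIP = 460/79.3 + 18.5×0.8667 + 15 = 5.801 + 16.034 + 15 = 36.835 cmH2O.

36.8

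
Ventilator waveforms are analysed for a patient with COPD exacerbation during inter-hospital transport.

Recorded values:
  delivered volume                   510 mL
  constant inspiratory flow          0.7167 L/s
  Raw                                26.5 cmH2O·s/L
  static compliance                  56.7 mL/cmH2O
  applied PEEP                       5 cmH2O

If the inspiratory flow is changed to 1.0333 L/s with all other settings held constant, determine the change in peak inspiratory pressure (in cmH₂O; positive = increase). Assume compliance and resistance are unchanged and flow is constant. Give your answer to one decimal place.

PIP = Vt/C + R·V̇ + PEEP (constant-flow equation of motion).
Only the resistive term changes: ΔPIP = R × ΔV̇ = 26.5 × (1.0333 − 0.7167) = 26.5 × 0.3166 = 8.39 cmH2O.

8.4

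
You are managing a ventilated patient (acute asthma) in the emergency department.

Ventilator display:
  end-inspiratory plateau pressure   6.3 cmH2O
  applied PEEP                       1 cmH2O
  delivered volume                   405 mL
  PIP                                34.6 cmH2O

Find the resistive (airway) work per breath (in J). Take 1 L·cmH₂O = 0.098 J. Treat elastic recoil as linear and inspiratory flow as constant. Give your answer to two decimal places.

1.12

With constant inspiratory flow the resistive pressure is constant at PIP − Pplat = 34.6 − 6.3 = 28.3 cmH2O, so resistive work = 28.3 × 0.405 = 11.462 L·cmH2O.
× 0.098 J/(L·cmH2O) → 1.123 J.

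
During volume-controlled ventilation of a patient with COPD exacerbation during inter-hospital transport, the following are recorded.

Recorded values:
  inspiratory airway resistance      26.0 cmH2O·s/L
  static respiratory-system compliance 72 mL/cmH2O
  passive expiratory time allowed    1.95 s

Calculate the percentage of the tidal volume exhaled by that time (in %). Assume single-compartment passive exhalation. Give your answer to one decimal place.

64.7

τ = R × C = 26.0 × 72 mL/cmH2O = 26.0 × 0.072 L/cmH2O = 1.872 s.
Passive exhalation: V(t)/V₀ = e^(−t/τ) = e^(−1.95/1.872) = 0.3529.
Fraction exhaled = 1 − 0.3529 = 0.6471 → 64.71%.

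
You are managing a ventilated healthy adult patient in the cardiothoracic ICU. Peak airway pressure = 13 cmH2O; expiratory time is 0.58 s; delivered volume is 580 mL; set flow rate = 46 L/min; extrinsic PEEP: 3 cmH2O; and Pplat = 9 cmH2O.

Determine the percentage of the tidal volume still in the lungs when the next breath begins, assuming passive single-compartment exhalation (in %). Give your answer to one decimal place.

31.7

Flow: 46 L/min ÷ 60 = 0.7667 L/s.
R = (PIP − Pplat)/V̇ = (13 − 9) / 0.7667 = 4.0/0.7667 = 5.217 cmH2O·s/L.
C = Vt/(Pplat − PEEP) = 580.0 / (9 − 3) = 580.0/6.0 = 96.667 mL/cmH2O.
τ = R × C = 5.217 × 0.09667 L/cmH2O = 0.5043 s.
Fraction remaining at end-expiration = e^(−Te/τ) = e^(−0.58/0.5043) = 0.3166 → 31.66%.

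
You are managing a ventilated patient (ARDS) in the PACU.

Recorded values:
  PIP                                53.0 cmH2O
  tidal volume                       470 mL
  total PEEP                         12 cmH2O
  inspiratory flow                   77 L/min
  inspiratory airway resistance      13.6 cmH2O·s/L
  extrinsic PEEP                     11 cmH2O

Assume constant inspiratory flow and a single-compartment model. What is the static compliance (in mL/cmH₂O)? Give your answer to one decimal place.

20.0

Flow: 77 L/min ÷ 60 = 1.2833 L/s.
Total PEEP = 12 cmH2O (set 11 + intrinsic 1); this is the baseline alveolar pressure.
Equation of motion (constant flow): PIP = Vt/C + R·V̇ + PEEP.
Vt/C = PIP − R·V̇ − PEEP = 53.0 − 13.6×1.2833 − 12 = 53.0 − 17.453 − 12 = 23.547 cmH2O.
C = Vt / 23.547 = 470 / 23.547 = 19.96 mL/cmH2O.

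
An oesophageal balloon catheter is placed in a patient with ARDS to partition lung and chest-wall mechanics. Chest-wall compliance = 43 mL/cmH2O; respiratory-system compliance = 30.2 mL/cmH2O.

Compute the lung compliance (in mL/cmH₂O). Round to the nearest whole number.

1/CL = 1/Crs − 1/Ccw.
1/CL = 1/30.2 − 1/43 = 0.009857.
CL = 101.45 mL/cmH2O.

101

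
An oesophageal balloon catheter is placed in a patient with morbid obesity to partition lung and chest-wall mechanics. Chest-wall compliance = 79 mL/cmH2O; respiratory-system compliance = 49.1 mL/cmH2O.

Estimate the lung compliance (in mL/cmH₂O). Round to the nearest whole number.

1/CL = 1/Crs − 1/Ccw.
1/CL = 1/49.1 − 1/79 = 0.007708.
CL = 129.74 mL/cmH2O.

130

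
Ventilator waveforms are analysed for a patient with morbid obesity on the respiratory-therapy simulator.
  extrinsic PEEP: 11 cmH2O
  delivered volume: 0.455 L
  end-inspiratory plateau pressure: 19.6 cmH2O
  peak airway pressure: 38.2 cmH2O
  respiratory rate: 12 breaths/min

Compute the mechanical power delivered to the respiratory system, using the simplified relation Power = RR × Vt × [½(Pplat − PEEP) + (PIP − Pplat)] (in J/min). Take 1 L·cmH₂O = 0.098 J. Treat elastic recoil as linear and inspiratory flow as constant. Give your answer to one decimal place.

Per-breath work = Vt × [½(Pplat−PEEP) + (PIP−Pplat)] = 0.455 × [0.5×8.6 + 18.6] = 0.455 × 22.9 = 10.42 L·cmH2O.
Power = 12 × 10.42 = 125.04 L·cmH2O/min.
× 0.098 J/(L·cmH2O) → 12.254 J/min.

12.3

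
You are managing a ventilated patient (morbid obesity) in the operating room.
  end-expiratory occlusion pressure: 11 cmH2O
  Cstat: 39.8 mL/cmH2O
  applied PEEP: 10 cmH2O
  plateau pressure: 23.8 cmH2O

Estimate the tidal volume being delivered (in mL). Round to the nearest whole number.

End-expiratory occlusion gives total PEEP = 11 cmH2O (intrinsic PEEP = 11 − 10 = 1). Use total PEEP for the elastic gradient.
Vt = Cstat × (Pplat − PEEPtotal) = 39.8 × (23.8 − 11) = 39.8 × 12.8 = 509.44 mL.

509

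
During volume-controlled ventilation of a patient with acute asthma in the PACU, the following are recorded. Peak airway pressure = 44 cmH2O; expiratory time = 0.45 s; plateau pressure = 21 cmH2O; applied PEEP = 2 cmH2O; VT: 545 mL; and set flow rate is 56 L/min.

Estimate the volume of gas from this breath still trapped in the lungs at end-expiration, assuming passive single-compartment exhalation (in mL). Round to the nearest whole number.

Flow: 56 L/min ÷ 60 = 0.9333 L/s.
R = (PIP − Pplat)/V̇ = (44 − 21) / 0.9333 = 23.0/0.9333 = 24.644 cmH2O·s/L.
C = Vt/(Pplat − PEEP) = 545.0 / (21 − 2) = 545.0/19.0 = 28.684 mL/cmH2O.
τ = R × C = 24.644 × 0.02868 L/cmH2O = 0.7068 s.
Fraction remaining = e^(−Te/τ) = e^(−0.45/0.7068) = 0.5291.
Trapped volume = 545.0 × 0.5291 = 288.36 mL.

288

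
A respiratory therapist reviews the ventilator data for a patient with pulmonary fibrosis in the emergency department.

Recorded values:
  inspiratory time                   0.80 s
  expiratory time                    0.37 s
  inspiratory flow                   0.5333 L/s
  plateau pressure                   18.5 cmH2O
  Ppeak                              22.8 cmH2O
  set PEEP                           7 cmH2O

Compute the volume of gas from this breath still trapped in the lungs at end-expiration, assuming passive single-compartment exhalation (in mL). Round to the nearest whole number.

124

Vt = flow × Ti = 0.5333 L/s × 0.80 s × 1000 mL/L = 426.64 mL.
R = (PIP − Pplat)/V̇ = (22.8 − 18.5) / 0.5333 = 4.3/0.5333 = 8.063 cmH2O·s/L.
C = Vt/(Pplat − PEEP) = 426.64 / (18.5 − 7) = 426.64/11.5 = 37.099 mL/cmH2O.
τ = R × C = 8.063 × 0.0371 L/cmH2O = 0.2991 s.
Fraction remaining = e^(−Te/τ) = e^(−0.37/0.2991) = 0.2902.
Trapped volume = 426.64 × 0.2902 = 123.81 mL.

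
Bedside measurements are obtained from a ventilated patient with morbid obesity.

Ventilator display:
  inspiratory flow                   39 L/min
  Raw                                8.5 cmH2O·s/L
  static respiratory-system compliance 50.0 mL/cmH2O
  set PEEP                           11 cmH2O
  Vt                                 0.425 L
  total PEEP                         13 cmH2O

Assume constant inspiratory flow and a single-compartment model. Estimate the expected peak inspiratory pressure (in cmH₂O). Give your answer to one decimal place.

Flow: 39 L/min ÷ 60 = 0.65 L/s.
Total PEEP = 13 cmH2O (set 11 + intrinsic 2); this is the baseline alveolar pressure.
Equation of motion (constant flow): PIP = Vt/C + R·V̇ + PEEP.
PIP = 425/50.0 + 8.5×0.65 + 13 = 8.5 + 5.525 + 13 = 27.025 cmH2O.

27.0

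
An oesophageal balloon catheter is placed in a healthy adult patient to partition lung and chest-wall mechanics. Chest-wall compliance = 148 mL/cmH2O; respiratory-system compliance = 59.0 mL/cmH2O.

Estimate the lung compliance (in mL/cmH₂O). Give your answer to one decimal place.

98.1

1/CL = 1/Crs − 1/Ccw.
1/CL = 1/59.0 − 1/148 = 0.01019.
CL = 98.135 mL/cmH2O.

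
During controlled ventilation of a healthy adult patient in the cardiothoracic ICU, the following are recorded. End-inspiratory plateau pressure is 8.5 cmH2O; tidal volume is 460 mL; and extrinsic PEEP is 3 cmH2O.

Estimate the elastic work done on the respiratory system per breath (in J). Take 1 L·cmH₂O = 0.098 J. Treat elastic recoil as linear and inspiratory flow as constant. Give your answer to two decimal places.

Elastic work ≈ ½ × (Pplat − PEEP) × Vt = 0.5 × (8.5 − 3) × 0.460 L = 0.5 × 5.5 × 0.460 = 1.265 L·cmH2O.
× 0.098 J/(L·cmH2O) → 0.124 J.

0.12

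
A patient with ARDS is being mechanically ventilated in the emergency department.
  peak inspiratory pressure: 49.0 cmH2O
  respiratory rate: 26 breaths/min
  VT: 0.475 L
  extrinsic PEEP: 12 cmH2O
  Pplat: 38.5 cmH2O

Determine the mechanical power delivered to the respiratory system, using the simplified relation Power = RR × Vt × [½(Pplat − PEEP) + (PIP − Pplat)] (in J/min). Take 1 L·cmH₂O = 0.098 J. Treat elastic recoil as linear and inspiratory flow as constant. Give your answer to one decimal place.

Per-breath work = Vt × [½(Pplat−PEEP) + (PIP−Pplat)] = 0.475 × [0.5×26.5 + 10.5] = 0.475 × 23.75 = 11.281 L·cmH2O.
Power = 26 × 11.281 = 293.31 L·cmH2O/min.
× 0.098 J/(L·cmH2O) → 28.744 J/min.

28.7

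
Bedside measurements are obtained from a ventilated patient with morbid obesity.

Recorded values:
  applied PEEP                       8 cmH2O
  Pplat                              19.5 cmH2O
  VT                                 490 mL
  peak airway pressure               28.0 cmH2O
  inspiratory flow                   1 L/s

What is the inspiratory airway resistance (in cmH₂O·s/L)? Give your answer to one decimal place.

8.5

Raw = (PIP − Pplat) / flow = (28.0 − 19.5) / 1 = 8.5 / 1 = 8.5 cmH2O·s/L.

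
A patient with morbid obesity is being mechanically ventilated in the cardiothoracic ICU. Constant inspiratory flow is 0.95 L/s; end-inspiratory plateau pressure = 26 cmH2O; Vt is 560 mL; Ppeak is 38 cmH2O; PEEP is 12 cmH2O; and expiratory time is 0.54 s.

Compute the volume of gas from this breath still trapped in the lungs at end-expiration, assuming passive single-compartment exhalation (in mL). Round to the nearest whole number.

R = (PIP − Pplat)/V̇ = (38 − 26) / 0.95 = 12.0/0.95 = 12.632 cmH2O·s/L.
C = Vt/(Pplat − PEEP) = 560.0 / (26 − 12) = 560.0/14.0 = 40.0 mL/cmH2O.
τ = R × C = 12.632 × 0.04 L/cmH2O = 0.5053 s.
Fraction remaining = e^(−Te/τ) = e^(−0.54/0.5053) = 0.3435.
Trapped volume = 560.0 × 0.3435 = 192.36 mL.

192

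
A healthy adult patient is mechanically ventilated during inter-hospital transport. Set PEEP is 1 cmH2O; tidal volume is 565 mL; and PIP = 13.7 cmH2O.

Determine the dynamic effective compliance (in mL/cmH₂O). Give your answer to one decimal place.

44.5

Dynamic compliance = Vt / (PIP − PEEP) = 565 / (13.7 − 1) = 565 / 12.7 = 44.488 mL/cmH2O.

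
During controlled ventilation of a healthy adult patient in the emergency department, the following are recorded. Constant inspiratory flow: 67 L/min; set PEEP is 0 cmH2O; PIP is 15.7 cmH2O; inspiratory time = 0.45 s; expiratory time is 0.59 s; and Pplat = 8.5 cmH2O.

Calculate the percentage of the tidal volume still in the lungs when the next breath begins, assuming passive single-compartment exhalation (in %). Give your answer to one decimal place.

Flow: 67 L/min ÷ 60 = 1.1167 L/s.
Vt = flow × Ti = 1.1167 L/s × 0.45 s × 1000 mL/L = 502.52 mL.
R = (PIP − Pplat)/V̇ = (15.7 − 8.5) / 1.1167 = 7.2/1.1167 = 6.448 cmH2O·s/L.
C = Vt/(Pplat − PEEP) = 502.52 / (8.5 − 0) = 502.52/8.5 = 59.12 mL/cmH2O.
τ = R × C = 6.448 × 0.05912 L/cmH2O = 0.3812 s.
Fraction remaining at end-expiration = e^(−Te/τ) = e^(−0.59/0.3812) = 0.2127 → 21.27%.

21.3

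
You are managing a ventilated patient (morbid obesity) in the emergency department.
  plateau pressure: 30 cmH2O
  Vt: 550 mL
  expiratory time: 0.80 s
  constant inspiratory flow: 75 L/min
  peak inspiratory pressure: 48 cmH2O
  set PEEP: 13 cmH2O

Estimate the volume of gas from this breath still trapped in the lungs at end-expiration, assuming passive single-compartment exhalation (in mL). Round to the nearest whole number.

99

Flow: 75 L/min ÷ 60 = 1.25 L/s.
R = (PIP − Pplat)/V̇ = (48 − 30) / 1.25 = 18.0/1.25 = 14.4 cmH2O·s/L.
C = Vt/(Pplat − PEEP) = 550.0 / (30 − 13) = 550.0/17.0 = 32.353 mL/cmH2O.
τ = R × C = 14.4 × 0.03235 L/cmH2O = 0.4658 s.
Fraction remaining = e^(−Te/τ) = e^(−0.80/0.4658) = 0.1795.
Trapped volume = 550.0 × 0.1795 = 98.725 mL.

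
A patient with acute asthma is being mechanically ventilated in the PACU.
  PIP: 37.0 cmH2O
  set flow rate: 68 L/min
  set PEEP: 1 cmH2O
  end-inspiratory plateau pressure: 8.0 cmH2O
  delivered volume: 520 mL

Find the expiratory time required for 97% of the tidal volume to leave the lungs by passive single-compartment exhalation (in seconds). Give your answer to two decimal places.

Flow: 68 L/min ÷ 60 = 1.1333 L/s.
R = (PIP − Pplat)/V̇ = (37.0 − 8.0) / 1.1333 = 29.0/1.1333 = 25.589 cmH2O·s/L.
C = Vt/(Pplat − PEEP) = 520.0 / (8.0 − 1) = 520.0/7.0 = 74.286 mL/cmH2O.
τ = R × C = 25.589 × 0.07429 L/cmH2O = 1.901 s.
t = −τ·ln(1 − 0.97) = −1.901·ln(0.03) = 6.666 s.

6.67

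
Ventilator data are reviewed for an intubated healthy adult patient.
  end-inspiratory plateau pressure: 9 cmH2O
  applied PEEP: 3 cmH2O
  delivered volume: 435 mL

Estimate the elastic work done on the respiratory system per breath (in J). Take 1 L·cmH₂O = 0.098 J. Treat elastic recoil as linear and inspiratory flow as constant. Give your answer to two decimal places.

Elastic work ≈ ½ × (Pplat − PEEP) × Vt = 0.5 × (9 − 3) × 0.435 L = 0.5 × 6.0 × 0.435 = 1.305 L·cmH2O.
× 0.098 J/(L·cmH2O) → 0.1279 J.

0.13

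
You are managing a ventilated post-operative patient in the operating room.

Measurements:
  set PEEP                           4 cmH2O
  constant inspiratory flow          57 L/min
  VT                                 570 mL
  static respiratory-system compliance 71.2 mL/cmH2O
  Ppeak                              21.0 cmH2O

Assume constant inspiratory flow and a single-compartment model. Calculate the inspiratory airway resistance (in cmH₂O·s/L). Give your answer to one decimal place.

Flow: 57 L/min ÷ 60 = 0.95 L/s.
Equation of motion (constant flow): PIP = Vt/C + R·V̇ + PEEP.
R·V̇ = PIP − Vt/C − PEEP = 21.0 − 570/71.2 − 4 = 21.0 − 8.006 − 4 = 8.994 cmH2O.
R = 8.994 / 0.95 = 9.467 cmH2O·s/L.

9.5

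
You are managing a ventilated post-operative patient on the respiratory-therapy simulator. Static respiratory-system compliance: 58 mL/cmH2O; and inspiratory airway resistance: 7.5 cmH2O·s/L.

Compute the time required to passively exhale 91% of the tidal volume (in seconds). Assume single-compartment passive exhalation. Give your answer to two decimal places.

1.05

τ = R × C = 7.5 × 58 mL/cmH2O = 7.5 × 0.058 L/cmH2O = 0.435 s.
Exhaled fraction f = 1 − e^(−t/τ) → t = −τ·ln(1 − f) = −0.435·ln(0.09) = 1.047 s.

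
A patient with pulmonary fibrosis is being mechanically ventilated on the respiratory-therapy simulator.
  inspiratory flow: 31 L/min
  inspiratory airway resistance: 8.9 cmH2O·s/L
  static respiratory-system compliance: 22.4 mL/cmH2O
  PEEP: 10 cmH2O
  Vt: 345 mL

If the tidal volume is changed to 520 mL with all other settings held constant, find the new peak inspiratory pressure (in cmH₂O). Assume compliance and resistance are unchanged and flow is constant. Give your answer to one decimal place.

37.8

Flow: 31 L/min ÷ 60 = 0.5167 L/s.
PIP = Vt/C + R·V̇ + PEEP (constant-flow equation of motion).
Only the elastic term changes: ΔPIP = ΔVt / C = (520 − 345) / 22.4 = 7.813 cmH2O.
Original PIP = 345/22.4 + 8.9×0.5167 + 10 = 30.0 cmH2O; new PIP = 30.0 + (7.813) = 37.813 cmH2O.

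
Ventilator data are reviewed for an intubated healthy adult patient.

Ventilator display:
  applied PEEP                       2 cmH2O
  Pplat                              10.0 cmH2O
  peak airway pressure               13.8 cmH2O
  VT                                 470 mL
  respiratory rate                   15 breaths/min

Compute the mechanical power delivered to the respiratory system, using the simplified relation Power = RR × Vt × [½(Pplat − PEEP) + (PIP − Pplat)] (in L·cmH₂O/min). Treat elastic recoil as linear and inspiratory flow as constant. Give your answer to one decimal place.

55.0

Per-breath work = Vt × [½(Pplat−PEEP) + (PIP−Pplat)] = 0.470 × [0.5×8.0 + 3.8] = 0.470 × 7.8 = 3.666 L·cmH2O.
Power = 15 × 3.666 = 54.99 L·cmH2O/min.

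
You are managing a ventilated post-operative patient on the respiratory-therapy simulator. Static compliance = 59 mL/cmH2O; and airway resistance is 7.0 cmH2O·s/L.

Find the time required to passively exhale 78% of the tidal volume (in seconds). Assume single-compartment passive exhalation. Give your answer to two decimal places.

0.63

τ = R × C = 7.0 × 59 mL/cmH2O = 7.0 × 0.059 L/cmH2O = 0.413 s.
Exhaled fraction f = 1 − e^(−t/τ) → t = −τ·ln(1 − f) = −0.413·ln(0.22) = 0.6253 s.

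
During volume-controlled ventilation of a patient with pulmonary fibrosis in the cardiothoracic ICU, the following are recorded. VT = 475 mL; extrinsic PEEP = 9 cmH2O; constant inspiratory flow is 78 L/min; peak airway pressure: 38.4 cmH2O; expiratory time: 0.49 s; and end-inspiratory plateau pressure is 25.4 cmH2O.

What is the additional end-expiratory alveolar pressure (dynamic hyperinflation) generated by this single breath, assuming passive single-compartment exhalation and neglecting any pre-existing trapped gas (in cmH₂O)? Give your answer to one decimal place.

3.0

Flow: 78 L/min ÷ 60 = 1.3 L/s.
R = (PIP − Pplat)/V̇ = (38.4 − 25.4) / 1.3 = 13.0/1.3 = 10.0 cmH2O·s/L.
C = Vt/(Pplat − PEEP) = 475.0 / (25.4 − 9) = 475.0/16.4 = 28.963 mL/cmH2O.
τ = R × C = 10.0 × 0.02896 L/cmH2O = 0.2896 s.
Fraction remaining = e^(−Te/τ) = e^(−0.49/0.2896) = 0.1842; trapped volume = 475.0 × 0.1842 = 87.495 mL.
Additional alveolar pressure from trapping ≈ V_trapped / C = 87.495 / 28.963 = 3.021 cmH2O.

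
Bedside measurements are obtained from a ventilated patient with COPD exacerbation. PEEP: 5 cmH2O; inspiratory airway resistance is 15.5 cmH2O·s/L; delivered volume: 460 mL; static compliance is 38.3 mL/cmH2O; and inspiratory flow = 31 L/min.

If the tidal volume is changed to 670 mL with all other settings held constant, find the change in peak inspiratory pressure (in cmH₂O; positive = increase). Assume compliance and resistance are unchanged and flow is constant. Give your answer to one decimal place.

PIP = Vt/C + R·V̇ + PEEP (constant-flow equation of motion).
Only the elastic term changes: ΔPIP = ΔVt / C = (670 − 460) / 38.3 = 5.483 cmH2O.

5.5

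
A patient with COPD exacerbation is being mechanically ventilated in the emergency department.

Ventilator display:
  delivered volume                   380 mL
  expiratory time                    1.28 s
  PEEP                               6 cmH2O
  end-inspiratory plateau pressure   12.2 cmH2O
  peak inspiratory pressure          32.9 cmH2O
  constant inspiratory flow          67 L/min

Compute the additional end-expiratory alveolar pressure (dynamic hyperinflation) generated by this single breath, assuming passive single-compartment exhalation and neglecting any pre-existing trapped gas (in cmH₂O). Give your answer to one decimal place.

Flow: 67 L/min ÷ 60 = 1.1167 L/s.
R = (PIP − Pplat)/V̇ = (32.9 − 12.2) / 1.1167 = 20.7/1.1167 = 18.537 cmH2O·s/L.
C = Vt/(Pplat − PEEP) = 380.0 / (12.2 − 6) = 380.0/6.2 = 61.29 mL/cmH2O.
τ = R × C = 18.537 × 0.06129 L/cmH2O = 1.136 s.
Fraction remaining = e^(−Te/τ) = e^(−1.28/1.136) = 0.3241; trapped volume = 380.0 × 0.3241 = 123.16 mL.
Additional alveolar pressure from trapping ≈ V_trapped / C = 123.16 / 61.29 = 2.009 cmH2O.

2.0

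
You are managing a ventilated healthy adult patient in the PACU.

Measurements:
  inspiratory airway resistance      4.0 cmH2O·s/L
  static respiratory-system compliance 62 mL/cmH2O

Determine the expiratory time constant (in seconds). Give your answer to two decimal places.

0.25

τ = R × C = 4.0 × 62 mL/cmH2O = 4.0 × 0.062 L/cmH2O = 0.248 s.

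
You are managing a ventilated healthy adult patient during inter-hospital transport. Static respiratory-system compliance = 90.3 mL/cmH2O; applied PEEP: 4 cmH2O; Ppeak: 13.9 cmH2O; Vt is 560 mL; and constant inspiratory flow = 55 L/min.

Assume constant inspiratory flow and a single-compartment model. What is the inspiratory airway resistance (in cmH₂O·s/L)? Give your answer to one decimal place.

4.0

Flow: 55 L/min ÷ 60 = 0.9167 L/s.
Equation of motion (constant flow): PIP = Vt/C + R·V̇ + PEEP.
R·V̇ = PIP − Vt/C − PEEP = 13.9 − 560/90.3 − 4 = 13.9 − 6.202 − 4 = 3.698 cmH2O.
R = 3.698 / 0.9167 = 4.034 cmH2O·s/L.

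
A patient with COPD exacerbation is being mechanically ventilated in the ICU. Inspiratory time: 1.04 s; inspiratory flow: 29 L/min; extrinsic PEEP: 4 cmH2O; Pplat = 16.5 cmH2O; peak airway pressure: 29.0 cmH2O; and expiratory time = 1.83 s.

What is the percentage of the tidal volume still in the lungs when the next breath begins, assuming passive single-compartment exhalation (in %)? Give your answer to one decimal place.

Flow: 29 L/min ÷ 60 = 0.4833 L/s.
Vt = flow × Ti = 0.4833 L/s × 1.04 s × 1000 mL/L = 502.63 mL.
R = (PIP − Pplat)/V̇ = (29.0 − 16.5) / 0.4833 = 12.5/0.4833 = 25.864 cmH2O·s/L.
C = Vt/(Pplat − PEEP) = 502.63 / (16.5 − 4) = 502.63/12.5 = 40.21 mL/cmH2O.
τ = R × C = 25.864 × 0.04021 L/cmH2O = 1.04 s.
Fraction remaining at end-expiration = e^(−Te/τ) = e^(−1.83/1.04) = 0.1721 → 17.21%.

17.2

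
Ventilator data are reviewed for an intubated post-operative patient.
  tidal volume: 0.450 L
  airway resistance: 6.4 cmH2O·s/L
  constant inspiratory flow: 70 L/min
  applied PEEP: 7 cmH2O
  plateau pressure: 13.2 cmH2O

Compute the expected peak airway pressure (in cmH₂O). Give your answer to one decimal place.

20.7

Flow: 70 L/min ÷ 60 = 1.1667 L/s.
PIP = Pplat + Raw × flow = 13.2 + 6.4 × 1.1667 = 13.2 + 7.467 = 20.667 cmH2O.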